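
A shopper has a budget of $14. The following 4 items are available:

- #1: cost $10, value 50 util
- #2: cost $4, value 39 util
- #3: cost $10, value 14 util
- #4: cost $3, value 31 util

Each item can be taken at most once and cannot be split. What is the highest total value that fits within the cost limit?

89 util

This is a 0/1 knapsack; check combinations near the capacity.
- #1+#2: cost 10+4=14, value 50+39=89
- #1+#4: cost 10+3=13, value 50+31=81
- #2+#4: cost 4+3=7, value 39+31=70
- #2+#3: cost 4+10=14, value 39+14=53
Best: 89 util.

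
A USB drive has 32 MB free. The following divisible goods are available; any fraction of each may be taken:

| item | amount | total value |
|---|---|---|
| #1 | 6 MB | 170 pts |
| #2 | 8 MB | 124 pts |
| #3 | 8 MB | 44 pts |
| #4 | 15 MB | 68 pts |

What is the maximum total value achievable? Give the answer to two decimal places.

Take in order of value per unit:
- #1 (170/6 per unit): all 6 → value 170, running total 170.00
- #2 (124/8 per unit): all 8 → value 124, running total 294.00
- #3 (44/8 per unit): all 8 → value 44, running total 338.00
- #4 (68/15 per unit): 10 of 15 → value 10×68/15 = 45.3333, running total 383.33
Total 383.33.

383.33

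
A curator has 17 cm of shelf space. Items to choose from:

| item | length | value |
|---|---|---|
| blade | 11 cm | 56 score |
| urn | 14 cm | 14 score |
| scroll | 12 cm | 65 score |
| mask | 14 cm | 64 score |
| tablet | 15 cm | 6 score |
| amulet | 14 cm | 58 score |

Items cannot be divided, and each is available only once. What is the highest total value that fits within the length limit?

65 score

Check high-value combinations within 17 cm:
- scroll: length 12, value 65
- mask: length 14, value 64
- amulet: length 14, value 58
Best: 65 score.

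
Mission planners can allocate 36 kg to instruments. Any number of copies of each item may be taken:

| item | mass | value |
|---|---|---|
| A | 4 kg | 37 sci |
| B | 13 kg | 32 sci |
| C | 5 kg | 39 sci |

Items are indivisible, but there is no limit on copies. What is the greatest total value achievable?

333 sci

Best value-per-unit is A at 37/4, and filling with it alone uses mass 9×4=36. No mix of the others beats 9×37 = 333.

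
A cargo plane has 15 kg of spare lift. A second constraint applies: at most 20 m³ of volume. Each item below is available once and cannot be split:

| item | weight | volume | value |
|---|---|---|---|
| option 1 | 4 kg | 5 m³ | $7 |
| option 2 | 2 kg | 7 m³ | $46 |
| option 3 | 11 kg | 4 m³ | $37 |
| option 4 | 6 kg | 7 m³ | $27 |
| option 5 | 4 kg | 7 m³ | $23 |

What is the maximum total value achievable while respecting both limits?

$83

Feasible sets respecting both limits:
- option 2+option 3: weight 13, volume 11, value 83
- option 1+option 2+option 4: weight 12, volume 19, value 80
- option 1+option 2+option 5: weight 10, volume 19, value 76
Best: $83.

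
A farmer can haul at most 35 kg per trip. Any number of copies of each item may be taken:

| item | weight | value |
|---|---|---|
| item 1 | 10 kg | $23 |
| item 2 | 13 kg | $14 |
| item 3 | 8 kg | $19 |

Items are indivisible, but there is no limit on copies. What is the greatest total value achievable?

$80

Best value-per-unit is item 3 at 19/8; filling with it alone gives 4×19 = 76.
Optimal mix: 1×item 1 + 3×item 3 → weight 34, value 80.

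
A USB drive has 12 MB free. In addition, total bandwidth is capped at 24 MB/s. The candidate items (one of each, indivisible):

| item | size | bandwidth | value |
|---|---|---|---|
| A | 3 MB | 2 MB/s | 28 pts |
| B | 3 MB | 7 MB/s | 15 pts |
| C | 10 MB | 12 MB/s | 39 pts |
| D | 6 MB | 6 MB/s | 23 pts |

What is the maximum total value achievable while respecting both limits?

Feasible sets respecting both limits:
- A+B+D: size 12, bandwidth 15, value 66
- A+D: size 9, bandwidth 8, value 51
- A+B: size 6, bandwidth 9, value 43
- C: size 10, bandwidth 12, value 39
Best: 66 pts.

66 pts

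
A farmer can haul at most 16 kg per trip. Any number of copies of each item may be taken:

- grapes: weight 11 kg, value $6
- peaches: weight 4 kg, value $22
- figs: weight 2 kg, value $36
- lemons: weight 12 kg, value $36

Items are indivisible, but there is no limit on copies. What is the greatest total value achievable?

$288

Best value-per-unit is figs at 36/2, and filling with it alone uses weight 8×2=16. No mix of the others beats 8×36 = 288.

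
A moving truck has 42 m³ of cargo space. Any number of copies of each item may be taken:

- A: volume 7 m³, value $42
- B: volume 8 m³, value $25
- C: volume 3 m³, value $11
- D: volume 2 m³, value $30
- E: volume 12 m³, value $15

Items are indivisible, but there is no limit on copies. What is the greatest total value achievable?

$630

Best value-per-unit is D at 30/2, and filling with it alone uses volume 21×2=42. No mix of the others beats 21×30 = 630.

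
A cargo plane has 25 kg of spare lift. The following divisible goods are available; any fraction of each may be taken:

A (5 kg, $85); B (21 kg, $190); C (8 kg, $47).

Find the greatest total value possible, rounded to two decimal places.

265.95

Take in order of value per unit:
- A (85/5 per unit): all 5 → value 85, running total 85.00
- B (190/21 per unit): 20 of 21 → value 20×190/21 = 180.9524, running total 265.95
Total 265.95.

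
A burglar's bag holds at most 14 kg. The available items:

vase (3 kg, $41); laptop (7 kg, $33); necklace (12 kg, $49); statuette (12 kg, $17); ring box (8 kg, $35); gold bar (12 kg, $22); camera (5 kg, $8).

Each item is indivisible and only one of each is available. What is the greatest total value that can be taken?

$76

This is a 0/1 knapsack; check combinations near the capacity.
- vase+ring box: weight 3+8=11, value 41+35=76
- vase+laptop: weight 3+7=10, value 41+33=74
- vase+camera: weight 3+5=8, value 41+8=49
Best: $76.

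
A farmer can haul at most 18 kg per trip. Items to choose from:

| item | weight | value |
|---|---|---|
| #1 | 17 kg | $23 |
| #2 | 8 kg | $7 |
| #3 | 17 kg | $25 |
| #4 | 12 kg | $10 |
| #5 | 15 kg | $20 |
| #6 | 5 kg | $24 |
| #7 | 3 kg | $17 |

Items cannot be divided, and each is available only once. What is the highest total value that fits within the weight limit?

$48

Check high-value combinations within 18 kg:
- #2+#6+#7: weight 8+5+3=16, value 7+24+17=48
- #6+#7: weight 5+3=8, value 24+17=41
- #5+#7: weight 15+3=18, value 20+17=37
- #4+#6: weight 12+5=17, value 10+24=34
- #2+#6: weight 8+5=13, value 7+24=31
Best: $48.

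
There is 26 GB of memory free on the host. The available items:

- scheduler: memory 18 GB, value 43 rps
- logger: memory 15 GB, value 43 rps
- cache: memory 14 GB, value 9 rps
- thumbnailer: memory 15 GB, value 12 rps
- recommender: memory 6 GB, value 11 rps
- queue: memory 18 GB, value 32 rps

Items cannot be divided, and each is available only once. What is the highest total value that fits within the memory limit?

54 rps

Check high-value combinations within 26 GB:
- logger+recommender: memory 15+6=21, value 43+11=54
- scheduler+recommender: memory 18+6=24, value 43+11=54
- logger: memory 15, value 43
- scheduler: memory 18, value 43
Best: 54 rps.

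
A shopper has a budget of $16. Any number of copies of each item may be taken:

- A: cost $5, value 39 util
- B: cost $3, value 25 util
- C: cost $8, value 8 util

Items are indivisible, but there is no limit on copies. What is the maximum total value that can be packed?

Best value-per-unit is B at 25/3; filling with it alone gives 5×25 = 125.
Optimal mix: 2×A + 2×B → cost 16, value 128.

128 util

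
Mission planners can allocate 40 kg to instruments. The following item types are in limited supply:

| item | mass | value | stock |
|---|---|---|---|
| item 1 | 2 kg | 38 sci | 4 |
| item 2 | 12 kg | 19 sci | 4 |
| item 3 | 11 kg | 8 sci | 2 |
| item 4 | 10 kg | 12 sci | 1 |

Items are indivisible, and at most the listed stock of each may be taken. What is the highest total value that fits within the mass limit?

Top feasible selections:
- 4×item 1 + 2×item 2: mass 32, value 190
- 4×item 1 + 1×item 2 + 1×item 4: mass 30, value 183
Best: 190 sci.

190 sci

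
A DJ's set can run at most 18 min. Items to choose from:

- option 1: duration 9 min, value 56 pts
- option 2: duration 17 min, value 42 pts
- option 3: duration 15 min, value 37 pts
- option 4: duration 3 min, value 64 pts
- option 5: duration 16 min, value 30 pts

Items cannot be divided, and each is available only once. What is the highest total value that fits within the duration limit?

Check high-value combinations within 18 min:
- option 1+option 4: duration 9+3=12, value 56+64=120
- option 3+option 4: duration 15+3=18, value 37+64=101
- option 4: duration 3, value 64
- option 1: duration 9, value 56
Best: 120 pts.

120 pts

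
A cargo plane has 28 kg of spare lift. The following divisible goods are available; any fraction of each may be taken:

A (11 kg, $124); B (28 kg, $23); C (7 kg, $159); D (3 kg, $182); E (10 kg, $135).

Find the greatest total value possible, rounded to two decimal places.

566.18

Take in order of value per unit:
- D (182/3 per unit): all 3 → value 182, running total 182.00
- C (159/7 per unit): all 7 → value 159, running total 341.00
- E (135/10 per unit): all 10 → value 135, running total 476.00
- A (124/11 per unit): 8 of 11 → value 8×124/11 = 90.1818, running total 566.18
Total 566.18.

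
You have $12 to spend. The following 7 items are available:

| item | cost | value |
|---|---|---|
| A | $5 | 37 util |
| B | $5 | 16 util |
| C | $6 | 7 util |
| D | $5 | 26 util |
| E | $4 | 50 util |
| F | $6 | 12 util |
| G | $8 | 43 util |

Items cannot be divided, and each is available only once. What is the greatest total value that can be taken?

93 util

Check high-value combinations within $12:
- E+G: cost 4+8=12, value 50+43=93
- A+E: cost 5+4=9, value 37+50=87
- D+E: cost 5+4=9, value 26+50=76
Best: 93 util.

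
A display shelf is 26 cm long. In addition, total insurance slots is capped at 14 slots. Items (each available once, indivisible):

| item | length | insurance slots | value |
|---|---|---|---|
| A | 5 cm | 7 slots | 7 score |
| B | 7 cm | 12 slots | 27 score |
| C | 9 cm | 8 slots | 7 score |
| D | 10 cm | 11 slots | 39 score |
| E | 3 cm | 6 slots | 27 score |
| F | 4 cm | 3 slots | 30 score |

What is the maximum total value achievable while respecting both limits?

Feasible sets respecting both limits:
- D+F: length 14, insurance slots 14, value 69
- E+F: length 7, insurance slots 9, value 57
- D: length 10, insurance slots 11, value 39
Best: 69 score.

69 score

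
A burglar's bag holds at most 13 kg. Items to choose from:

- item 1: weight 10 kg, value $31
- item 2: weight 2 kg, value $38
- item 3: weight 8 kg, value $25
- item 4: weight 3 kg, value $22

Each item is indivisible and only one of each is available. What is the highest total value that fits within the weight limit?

Check high-value combinations within 13 kg:
- item 2+item 3+item 4: weight 2+8+3=13, value 38+25+22=85
- item 1+item 2: weight 10+2=12, value 31+38=69
- item 2+item 3: weight 2+8=10, value 38+25=63
- item 2+item 4: weight 2+3=5, value 38+22=60
- item 1+item 4: weight 10+3=13, value 31+22=53
Best: $85.

$85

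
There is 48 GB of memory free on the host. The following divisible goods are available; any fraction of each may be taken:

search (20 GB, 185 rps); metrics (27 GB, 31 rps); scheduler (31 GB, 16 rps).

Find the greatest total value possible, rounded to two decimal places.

Take in order of value per unit:
- search (185/20 per unit): all 20 → value 185, running total 185.00
- metrics (31/27 per unit): all 27 → value 31, running total 216.00
- scheduler (16/31 per unit): 1 of 31 → value 1×16/31 = 0.5161, running total 216.52
Total 216.52.

216.52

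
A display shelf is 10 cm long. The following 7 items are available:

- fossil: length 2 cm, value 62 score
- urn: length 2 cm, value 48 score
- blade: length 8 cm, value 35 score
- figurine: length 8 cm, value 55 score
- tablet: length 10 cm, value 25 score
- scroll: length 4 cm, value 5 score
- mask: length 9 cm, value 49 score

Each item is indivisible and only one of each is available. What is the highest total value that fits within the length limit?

117 score

This is a 0/1 knapsack; check combinations near the capacity.
- fossil+figurine: length 2+8=10, value 62+55=117
- fossil+urn+scroll: length 2+2+4=8, value 62+48+5=115
- fossil+urn: length 2+2=4, value 62+48=110
- urn+figurine: length 2+8=10, value 48+55=103
Best: 117 score.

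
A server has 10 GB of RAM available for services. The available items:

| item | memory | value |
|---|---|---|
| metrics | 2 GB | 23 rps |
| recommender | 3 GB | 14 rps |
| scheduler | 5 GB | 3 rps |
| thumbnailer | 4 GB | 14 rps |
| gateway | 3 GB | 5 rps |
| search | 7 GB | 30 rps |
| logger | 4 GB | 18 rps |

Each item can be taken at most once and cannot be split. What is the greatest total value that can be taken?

55 rps

Check high-value combinations within 10 GB:
- metrics+recommender+logger: memory 2+3+4=9, value 23+14+18=55
- metrics+thumbnailer+logger: memory 2+4+4=10, value 23+14+18=55
- metrics+search: memory 2+7=9, value 23+30=53
- metrics+recommender+thumbnailer: memory 2+3+4=9, value 23+14+14=51
Best: 55 rps.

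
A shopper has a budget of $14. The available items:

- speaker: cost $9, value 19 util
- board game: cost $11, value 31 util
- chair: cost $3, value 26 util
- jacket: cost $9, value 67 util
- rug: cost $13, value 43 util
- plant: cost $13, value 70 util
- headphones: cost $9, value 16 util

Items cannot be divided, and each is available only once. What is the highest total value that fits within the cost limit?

Check high-value combinations within $14:
- chair+jacket: cost 3+9=12, value 26+67=93
- plant: cost 13, value 70
- jacket: cost 9, value 67
- board game+chair: cost 11+3=14, value 31+26=57
- speaker+chair: cost 9+3=12, value 19+26=45
Best: 93 util.

93 util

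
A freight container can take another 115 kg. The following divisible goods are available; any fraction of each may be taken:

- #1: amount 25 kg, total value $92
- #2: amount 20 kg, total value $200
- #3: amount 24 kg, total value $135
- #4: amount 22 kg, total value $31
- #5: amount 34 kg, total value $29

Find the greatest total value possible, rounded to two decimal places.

Take in order of value per unit:
- #2 (200/20 per unit): all 20 → value 200, running total 200.00
- #3 (135/24 per unit): all 24 → value 135, running total 335.00
- #1 (92/25 per unit): all 25 → value 92, running total 427.00
- #4 (31/22 per unit): all 22 → value 31, running total 458.00
- #5 (29/34 per unit): 24 of 34 → value 24×29/34 = 20.4706, running total 478.47
Total 478.47.

478.47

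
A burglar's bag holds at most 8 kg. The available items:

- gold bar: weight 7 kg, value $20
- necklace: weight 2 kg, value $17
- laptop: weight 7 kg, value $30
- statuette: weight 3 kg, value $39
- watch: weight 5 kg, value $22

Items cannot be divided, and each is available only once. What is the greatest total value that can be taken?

$61

This is a 0/1 knapsack; check combinations near the capacity.
- statuette+watch: weight 3+5=8, value 39+22=61
- necklace+statuette: weight 2+3=5, value 17+39=56
- statuette: weight 3, value 39
- necklace+watch: weight 2+5=7, value 17+22=39
Best: $61.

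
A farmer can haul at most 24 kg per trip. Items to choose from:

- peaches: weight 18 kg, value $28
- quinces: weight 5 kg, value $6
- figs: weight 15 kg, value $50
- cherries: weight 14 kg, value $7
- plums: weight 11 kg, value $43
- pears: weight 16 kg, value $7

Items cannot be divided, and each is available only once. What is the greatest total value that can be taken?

Check high-value combinations within 24 kg:
- quinces+figs: weight 5+15=20, value 6+50=56
- figs: weight 15, value 50
- quinces+plums: weight 5+11=16, value 6+43=49
- plums: weight 11, value 43
Best: $56.

$56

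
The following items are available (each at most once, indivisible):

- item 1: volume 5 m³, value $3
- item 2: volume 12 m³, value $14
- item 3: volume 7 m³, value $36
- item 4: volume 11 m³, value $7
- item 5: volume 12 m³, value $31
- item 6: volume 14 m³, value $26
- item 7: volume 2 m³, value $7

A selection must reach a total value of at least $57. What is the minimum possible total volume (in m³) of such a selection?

19

Subsets with value ≥ 57, sorted by total volume:
- item 3+item 5: volume 19, value 67
- item 3+item 5+item 7: volume 21, value 74
- item 3+item 6: volume 21, value 62
Minimum volume: 19 m³.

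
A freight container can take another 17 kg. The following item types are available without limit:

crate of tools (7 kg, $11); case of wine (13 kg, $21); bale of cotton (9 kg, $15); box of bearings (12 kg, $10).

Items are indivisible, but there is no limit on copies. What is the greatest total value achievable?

Best value-per-unit is bale of cotton at 15/9; filling with it alone gives 1×15 = 15.
Optimal mix: 1×crate of tools + 1×bale of cotton → weight 16, value 26.

$26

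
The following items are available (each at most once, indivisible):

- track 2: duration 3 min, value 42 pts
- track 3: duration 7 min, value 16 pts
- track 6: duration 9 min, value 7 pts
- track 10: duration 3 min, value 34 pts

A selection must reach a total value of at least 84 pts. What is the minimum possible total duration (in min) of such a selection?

13

Subsets with value ≥ 84, sorted by total duration:
- track 2+track 3+track 10: duration 13, value 92
- track 2+track 3+track 6+track 10: duration 22, value 99
Minimum duration: 13 min.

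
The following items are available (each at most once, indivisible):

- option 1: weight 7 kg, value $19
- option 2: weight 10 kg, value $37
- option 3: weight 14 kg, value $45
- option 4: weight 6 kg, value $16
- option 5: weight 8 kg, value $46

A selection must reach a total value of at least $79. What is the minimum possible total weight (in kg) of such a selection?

18

Subsets with value ≥ 79, sorted by total weight:
- option 2+option 5: weight 18, value 83
- option 1+option 4+option 5: weight 21, value 81
- option 3+option 5: weight 22, value 91
- option 2+option 4+option 5: weight 24, value 99
Minimum weight: 18 kg.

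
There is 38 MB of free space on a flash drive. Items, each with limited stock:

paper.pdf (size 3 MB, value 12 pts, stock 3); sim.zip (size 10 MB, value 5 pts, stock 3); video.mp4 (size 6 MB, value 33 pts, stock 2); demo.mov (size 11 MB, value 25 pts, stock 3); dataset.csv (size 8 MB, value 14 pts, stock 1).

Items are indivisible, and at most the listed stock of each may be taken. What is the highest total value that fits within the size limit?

129 pts

Best selections within size 38 and stock limits:
- 2×paper.pdf + 2×video.mp4 + 1×demo.mov + 1×dataset.csv: size 37, value 129
- 1×paper.pdf + 2×video.mp4 + 2×demo.mov: size 37, value 128
- 3×paper.pdf + 2×video.mp4 + 1×demo.mov: size 32, value 127
- 3×paper.pdf + 1×video.mp4 + 2×demo.mov: size 37, value 119
Best: 129 pts.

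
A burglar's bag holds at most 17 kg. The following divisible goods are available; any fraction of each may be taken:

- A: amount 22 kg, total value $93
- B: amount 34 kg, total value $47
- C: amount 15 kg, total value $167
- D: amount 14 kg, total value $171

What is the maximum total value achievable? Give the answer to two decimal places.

Take in order of value per unit:
- D (171/14 per unit): all 14 → value 171, running total 171.00
- C (167/15 per unit): 3 of 15 → value 3×167/15 = 33.4000, running total 204.40
Total 204.40.

204.40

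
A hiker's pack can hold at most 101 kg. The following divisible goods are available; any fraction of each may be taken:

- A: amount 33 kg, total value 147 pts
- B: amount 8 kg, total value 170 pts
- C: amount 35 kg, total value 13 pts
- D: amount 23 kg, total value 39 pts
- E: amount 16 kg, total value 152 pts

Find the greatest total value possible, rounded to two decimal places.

515.80

Take in order of value per unit:
- B (170/8 per unit): all 8 → value 170, running total 170.00
- E (152/16 per unit): all 16 → value 152, running total 322.00
- A (147/33 per unit): all 33 → value 147, running total 469.00
- D (39/23 per unit): all 23 → value 39, running total 508.00
- C (13/35 per unit): 21 of 35 → value 21×13/35 = 7.8000, running total 515.80
Total 515.80.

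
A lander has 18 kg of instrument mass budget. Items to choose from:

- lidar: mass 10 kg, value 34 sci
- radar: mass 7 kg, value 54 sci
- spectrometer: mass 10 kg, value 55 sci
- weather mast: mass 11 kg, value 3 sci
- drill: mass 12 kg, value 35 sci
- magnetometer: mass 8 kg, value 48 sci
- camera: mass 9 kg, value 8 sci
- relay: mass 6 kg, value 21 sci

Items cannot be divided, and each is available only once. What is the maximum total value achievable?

Check high-value combinations within 18 kg:
- radar+spectrometer: mass 7+10=17, value 54+55=109
- spectrometer+magnetometer: mass 10+8=18, value 55+48=103
- radar+magnetometer: mass 7+8=15, value 54+48=102
- lidar+radar: mass 10+7=17, value 34+54=88
- lidar+magnetometer: mass 10+8=18, value 34+48=82
Best: 109 sci.

109 sci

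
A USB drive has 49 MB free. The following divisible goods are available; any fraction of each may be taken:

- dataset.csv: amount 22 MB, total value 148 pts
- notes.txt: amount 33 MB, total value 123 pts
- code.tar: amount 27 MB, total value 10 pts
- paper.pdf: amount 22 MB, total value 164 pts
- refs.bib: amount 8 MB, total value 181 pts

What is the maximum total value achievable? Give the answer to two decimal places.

472.82

Take in order of value per unit:
- refs.bib (181/8 per unit): all 8 → value 181, running total 181.00
- paper.pdf (164/22 per unit): all 22 → value 164, running total 345.00
- dataset.csv (148/22 per unit): 19 of 22 → value 19×148/22 = 127.8182, running total 472.82
Total 472.82.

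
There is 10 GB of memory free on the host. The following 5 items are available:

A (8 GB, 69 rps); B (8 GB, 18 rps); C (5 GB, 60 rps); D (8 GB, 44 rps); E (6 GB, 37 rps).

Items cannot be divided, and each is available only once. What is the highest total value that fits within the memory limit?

Check high-value combinations within 10 GB:
- A: memory 8, value 69
- C: memory 5, value 60
- D: memory 8, value 44
- E: memory 6, value 37
- B: memory 8, value 18
Best: 69 rps.

69 rps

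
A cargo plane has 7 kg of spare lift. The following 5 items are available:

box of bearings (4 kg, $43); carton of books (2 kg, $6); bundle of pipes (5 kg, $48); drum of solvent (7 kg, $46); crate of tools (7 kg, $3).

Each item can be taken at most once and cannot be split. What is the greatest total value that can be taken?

$54

This is a 0/1 knapsack; check combinations near the capacity.
- carton of books+bundle of pipes: weight 2+5=7, value 6+48=54
- box of bearings+carton of books: weight 4+2=6, value 43+6=49
- bundle of pipes: weight 5, value 48
Best: $54.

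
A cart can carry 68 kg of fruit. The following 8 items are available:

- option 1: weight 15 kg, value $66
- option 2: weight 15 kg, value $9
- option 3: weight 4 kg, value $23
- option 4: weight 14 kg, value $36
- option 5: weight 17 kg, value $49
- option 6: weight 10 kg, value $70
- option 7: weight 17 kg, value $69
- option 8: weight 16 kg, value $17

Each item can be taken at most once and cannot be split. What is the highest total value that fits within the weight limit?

$277

Check high-value combinations within 68 kg:
- option 1+option 3+option 5+option 6+option 7: weight 15+4+17+10+17=63, value 66+23+49+70+69=277
- option 1+option 3+option 4+option 6+option 7: weight 15+4+14+10+17=60, value 66+23+36+70+69=264
- option 1+option 5+option 6+option 7: weight 15+17+10+17=59, value 66+49+70+69=254
Best: $277.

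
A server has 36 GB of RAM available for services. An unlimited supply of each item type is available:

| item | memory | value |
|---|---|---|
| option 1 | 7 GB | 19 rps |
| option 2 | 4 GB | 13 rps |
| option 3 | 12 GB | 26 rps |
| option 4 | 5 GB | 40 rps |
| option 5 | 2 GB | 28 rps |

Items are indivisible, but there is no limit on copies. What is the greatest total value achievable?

Best value-per-unit is option 5 at 28/2, and filling with it alone uses memory 18×2=36. No mix of the others beats 18×28 = 504.

504 rps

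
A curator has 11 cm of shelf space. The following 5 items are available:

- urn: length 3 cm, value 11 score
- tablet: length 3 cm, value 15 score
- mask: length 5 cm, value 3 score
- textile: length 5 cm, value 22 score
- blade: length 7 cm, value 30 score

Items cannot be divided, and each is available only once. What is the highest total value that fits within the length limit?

48 score

Check high-value combinations within 11 cm:
- urn+tablet+textile: length 3+3+5=11, value 11+15+22=48
- tablet+blade: length 3+7=10, value 15+30=45
- urn+blade: length 3+7=10, value 11+30=41
- tablet+textile: length 3+5=8, value 15+22=37
Best: 48 score.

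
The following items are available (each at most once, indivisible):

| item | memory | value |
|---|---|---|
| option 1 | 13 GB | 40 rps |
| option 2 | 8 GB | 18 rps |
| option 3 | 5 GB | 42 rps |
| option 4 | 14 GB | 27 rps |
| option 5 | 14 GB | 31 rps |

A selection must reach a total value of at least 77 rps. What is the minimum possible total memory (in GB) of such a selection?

18

Subsets with value ≥ 77, sorted by total memory:
- option 1+option 3: memory 18, value 82
- option 1+option 2+option 3: memory 26, value 100
- option 2+option 3+option 5: memory 27, value 91
Minimum memory: 18 GB.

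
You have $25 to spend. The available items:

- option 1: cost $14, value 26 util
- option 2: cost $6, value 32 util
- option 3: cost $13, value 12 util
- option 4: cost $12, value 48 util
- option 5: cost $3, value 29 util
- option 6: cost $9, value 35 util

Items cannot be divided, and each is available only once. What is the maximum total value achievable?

112 util

Check high-value combinations within $25:
- option 4+option 5+option 6: cost 12+3+9=24, value 48+29+35=112
- option 2+option 4+option 5: cost 6+12+3=21, value 32+48+29=109
- option 2+option 5+option 6: cost 6+3+9=18, value 32+29+35=96
Best: 112 util.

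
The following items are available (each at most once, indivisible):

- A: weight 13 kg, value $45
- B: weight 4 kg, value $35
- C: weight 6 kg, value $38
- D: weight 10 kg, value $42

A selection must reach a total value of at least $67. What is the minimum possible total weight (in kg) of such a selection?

10

Subsets with value ≥ 67, sorted by total weight:
- B+C: weight 10, value 73
- B+D: weight 14, value 77
Minimum weight: 10 kg.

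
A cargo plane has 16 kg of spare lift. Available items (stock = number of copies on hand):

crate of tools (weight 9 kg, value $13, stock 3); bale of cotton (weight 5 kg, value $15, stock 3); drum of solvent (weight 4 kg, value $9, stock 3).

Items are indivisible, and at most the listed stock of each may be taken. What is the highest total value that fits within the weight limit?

$45

Best selections within weight 16 and stock limits:
- 3×bale of cotton: weight 15, value 45
- 2×bale of cotton + 1×drum of solvent: weight 14, value 39
- 1×bale of cotton + 2×drum of solvent: weight 13, value 33
- 2×bale of cotton: weight 10, value 30
Best: $45.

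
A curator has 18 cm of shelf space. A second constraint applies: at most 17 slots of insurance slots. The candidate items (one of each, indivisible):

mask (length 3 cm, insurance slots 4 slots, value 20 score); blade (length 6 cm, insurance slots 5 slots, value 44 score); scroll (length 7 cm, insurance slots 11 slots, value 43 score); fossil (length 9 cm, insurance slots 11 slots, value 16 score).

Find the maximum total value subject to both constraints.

Feasible sets respecting both limits:
- blade+scroll: length 13, insurance slots 16, value 87
- mask+blade: length 9, insurance slots 9, value 64
- mask+scroll: length 10, insurance slots 15, value 63
- blade+fossil: length 15, insurance slots 16, value 60
Best: 87 score.

87 score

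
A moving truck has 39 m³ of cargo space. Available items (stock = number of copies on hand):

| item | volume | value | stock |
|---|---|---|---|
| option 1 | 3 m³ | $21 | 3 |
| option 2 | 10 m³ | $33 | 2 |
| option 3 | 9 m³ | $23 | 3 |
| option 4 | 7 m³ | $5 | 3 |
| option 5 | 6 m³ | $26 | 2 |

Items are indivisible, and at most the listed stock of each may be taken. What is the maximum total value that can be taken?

Best selections within volume 39 and stock limits:
- 3×option 1 + 2×option 3 + 2×option 5: volume 39, value 161
- 2×option 1 + 2×option 2 + 2×option 5: volume 38, value 160
- 3×option 1 + 2×option 2 + 1×option 5: volume 35, value 155
- 3×option 1 + 1×option 2 + 1×option 4 + 2×option 5: volume 38, value 153
Best: $161.

$161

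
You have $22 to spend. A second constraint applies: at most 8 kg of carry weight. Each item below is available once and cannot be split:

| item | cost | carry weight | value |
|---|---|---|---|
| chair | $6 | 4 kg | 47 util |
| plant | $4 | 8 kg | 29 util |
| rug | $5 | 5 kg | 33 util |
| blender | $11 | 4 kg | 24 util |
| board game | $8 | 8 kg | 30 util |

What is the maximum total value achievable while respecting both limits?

71 util

Feasible sets respecting both limits:
- chair+blender: cost 17, carry weight 8, value 71
- chair: cost 6, carry weight 4, value 47
- rug: cost 5, carry weight 5, value 33
- board game: cost 8, carry weight 8, value 30
Best: 71 util.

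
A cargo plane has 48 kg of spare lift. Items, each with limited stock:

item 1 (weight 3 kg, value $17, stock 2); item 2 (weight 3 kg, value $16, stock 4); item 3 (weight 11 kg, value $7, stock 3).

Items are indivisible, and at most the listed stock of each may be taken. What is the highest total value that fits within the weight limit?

$112

Top feasible selections:
- 2×item 1 + 4×item 2 + 2×item 3: weight 40, value 112
- 2×item 1 + 4×item 2 + 1×item 3: weight 29, value 105
- 2×item 1 + 3×item 2 + 3×item 3: weight 48, value 103
- 1×item 1 + 4×item 2 + 3×item 3: weight 48, value 102
Best: $112.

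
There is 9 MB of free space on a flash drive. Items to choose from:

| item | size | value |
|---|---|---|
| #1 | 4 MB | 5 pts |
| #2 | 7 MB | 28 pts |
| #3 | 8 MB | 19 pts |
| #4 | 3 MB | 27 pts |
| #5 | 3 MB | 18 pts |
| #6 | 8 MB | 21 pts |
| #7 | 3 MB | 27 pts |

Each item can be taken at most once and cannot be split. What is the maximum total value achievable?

Check high-value combinations within 9 MB:
- #4+#5+#7: size 3+3+3=9, value 27+18+27=72
- #4+#7: size 3+3=6, value 27+27=54
- #4+#5: size 3+3=6, value 27+18=45
- #5+#7: size 3+3=6, value 18+27=45
Best: 72 pts.

72 pts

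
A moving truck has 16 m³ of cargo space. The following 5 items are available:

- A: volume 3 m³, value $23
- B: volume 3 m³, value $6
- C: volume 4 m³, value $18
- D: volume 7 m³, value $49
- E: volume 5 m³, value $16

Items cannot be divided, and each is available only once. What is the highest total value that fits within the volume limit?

$90

This is a 0/1 knapsack; check combinations near the capacity.
- A+C+D: volume 3+4+7=14, value 23+18+49=90
- A+D+E: volume 3+7+5=15, value 23+49+16=88
- C+D+E: volume 4+7+5=16, value 18+49+16=83
Best: $90.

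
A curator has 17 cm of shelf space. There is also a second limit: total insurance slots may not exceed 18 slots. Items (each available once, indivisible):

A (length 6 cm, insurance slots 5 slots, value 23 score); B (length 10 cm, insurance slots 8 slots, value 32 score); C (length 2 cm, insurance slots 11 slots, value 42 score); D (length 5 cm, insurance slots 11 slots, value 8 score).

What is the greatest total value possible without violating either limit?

65 score

Feasible sets respecting both limits:
- A+C: length 8, insurance slots 16, value 65
- A+B: length 16, insurance slots 13, value 55
- C: length 2, insurance slots 11, value 42
Best: 65 score.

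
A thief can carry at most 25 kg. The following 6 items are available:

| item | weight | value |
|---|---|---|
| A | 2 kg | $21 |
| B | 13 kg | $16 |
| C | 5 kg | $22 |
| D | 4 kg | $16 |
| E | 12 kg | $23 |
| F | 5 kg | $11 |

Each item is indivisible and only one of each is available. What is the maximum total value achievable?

Check high-value combinations within 25 kg:
- A+C+D+E: weight 2+5+4+12=23, value 21+22+16+23=82
- A+C+E+F: weight 2+5+12+5=24, value 21+22+23+11=77
- A+B+C+D: weight 2+13+5+4=24, value 21+16+22+16=75
Best: $82.

$82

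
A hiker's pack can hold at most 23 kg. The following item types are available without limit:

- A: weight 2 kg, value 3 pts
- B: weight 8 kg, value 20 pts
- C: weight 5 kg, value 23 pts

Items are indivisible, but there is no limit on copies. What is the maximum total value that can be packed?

Best value-per-unit is C at 23/5; filling with it alone gives 4×23 = 92.
Optimal mix: 1×A + 4×C → weight 22, value 95.

95 pts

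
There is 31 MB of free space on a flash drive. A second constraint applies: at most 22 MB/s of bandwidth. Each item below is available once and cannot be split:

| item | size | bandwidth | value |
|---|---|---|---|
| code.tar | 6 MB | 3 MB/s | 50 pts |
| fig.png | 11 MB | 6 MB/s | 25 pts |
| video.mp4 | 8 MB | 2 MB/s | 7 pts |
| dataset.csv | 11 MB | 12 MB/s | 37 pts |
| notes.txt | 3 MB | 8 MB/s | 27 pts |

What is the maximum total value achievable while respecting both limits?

112 pts

Feasible sets respecting both limits:
- code.tar+fig.png+dataset.csv: size 28, bandwidth 21, value 112
- code.tar+fig.png+video.mp4+notes.txt: size 28, bandwidth 19, value 109
- code.tar+fig.png+notes.txt: size 20, bandwidth 17, value 102
Best: 112 pts.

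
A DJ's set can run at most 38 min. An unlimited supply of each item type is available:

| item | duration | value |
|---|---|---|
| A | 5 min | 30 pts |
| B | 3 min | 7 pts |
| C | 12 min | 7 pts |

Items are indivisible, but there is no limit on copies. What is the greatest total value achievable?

217 pts

Best value-per-unit is A at 30/5; filling with it alone gives 7×30 = 210.
Optimal mix: 7×A + 1×B → duration 38, value 217.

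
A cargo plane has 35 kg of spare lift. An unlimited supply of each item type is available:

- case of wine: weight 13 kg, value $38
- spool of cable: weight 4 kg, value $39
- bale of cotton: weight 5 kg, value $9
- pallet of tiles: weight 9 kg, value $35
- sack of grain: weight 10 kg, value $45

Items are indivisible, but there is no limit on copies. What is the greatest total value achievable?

Best value-per-unit is spool of cable at 39/4, and filling with it alone uses weight 8×4=32. No mix of the others beats 8×39 = 312.

$312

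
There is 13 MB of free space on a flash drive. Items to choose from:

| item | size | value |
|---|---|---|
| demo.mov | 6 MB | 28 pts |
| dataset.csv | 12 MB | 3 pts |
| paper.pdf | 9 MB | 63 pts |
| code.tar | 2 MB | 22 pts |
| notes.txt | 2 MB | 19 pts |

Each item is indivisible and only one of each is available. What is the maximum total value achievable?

104 pts

Check high-value combinations within 13 MB:
- paper.pdf+code.tar+notes.txt: size 9+2+2=13, value 63+22+19=104
- paper.pdf+code.tar: size 9+2=11, value 63+22=85
- paper.pdf+notes.txt: size 9+2=11, value 63+19=82
- demo.mov+code.tar+notes.txt: size 6+2+2=10, value 28+22+19=69
- paper.pdf: size 9, value 63
Best: 104 pts.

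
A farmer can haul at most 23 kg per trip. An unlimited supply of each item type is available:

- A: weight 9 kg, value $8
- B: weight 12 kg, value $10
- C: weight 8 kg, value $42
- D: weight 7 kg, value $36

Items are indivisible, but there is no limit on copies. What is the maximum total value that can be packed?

$120

Best value-per-unit is C at 42/8; filling with it alone gives 2×42 = 84.
Optimal mix: 2×C + 1×D → weight 23, value 120.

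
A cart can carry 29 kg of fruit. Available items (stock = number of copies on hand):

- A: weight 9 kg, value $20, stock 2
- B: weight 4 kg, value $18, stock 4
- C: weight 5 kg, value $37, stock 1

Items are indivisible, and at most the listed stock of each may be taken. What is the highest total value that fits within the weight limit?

$111

Best selections within weight 29 and stock limits:
- 1×A + 3×B + 1×C: weight 26, value 111
- 4×B + 1×C: weight 21, value 109
- 2×A + 1×B + 1×C: weight 27, value 95
Best: $111.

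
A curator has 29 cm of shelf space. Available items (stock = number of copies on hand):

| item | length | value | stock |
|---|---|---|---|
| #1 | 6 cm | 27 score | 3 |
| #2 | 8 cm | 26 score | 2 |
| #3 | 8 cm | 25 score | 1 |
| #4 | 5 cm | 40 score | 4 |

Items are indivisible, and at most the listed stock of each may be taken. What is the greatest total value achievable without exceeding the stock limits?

187 score

Best selections within length 29 and stock limits:
- 1×#1 + 4×#4: length 26, value 187
- 1×#2 + 4×#4: length 28, value 186
- 1×#3 + 4×#4: length 28, value 185
- 2×#1 + 3×#4: length 27, value 174
Best: 187 score.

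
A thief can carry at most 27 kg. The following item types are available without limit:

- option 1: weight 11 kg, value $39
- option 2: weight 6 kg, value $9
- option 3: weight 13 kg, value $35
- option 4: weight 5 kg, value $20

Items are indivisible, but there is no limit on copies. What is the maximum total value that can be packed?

$100

Best value-per-unit is option 4 at 20/5, and filling with it alone uses weight 5×5=25. No mix of the others beats 5×20 = 100.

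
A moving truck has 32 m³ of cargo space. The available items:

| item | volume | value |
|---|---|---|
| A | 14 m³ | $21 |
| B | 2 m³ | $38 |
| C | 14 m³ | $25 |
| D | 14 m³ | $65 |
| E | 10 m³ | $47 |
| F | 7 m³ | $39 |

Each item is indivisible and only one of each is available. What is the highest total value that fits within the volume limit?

Check high-value combinations within 32 m³:
- D+E+F: volume 14+10+7=31, value 65+47+39=151
- B+D+E: volume 2+14+10=26, value 38+65+47=150
- B+D+F: volume 2+14+7=23, value 38+65+39=142
- B+C+D: volume 2+14+14=30, value 38+25+65=128
- B+E+F: volume 2+10+7=19, value 38+47+39=124
Best: $151.

$151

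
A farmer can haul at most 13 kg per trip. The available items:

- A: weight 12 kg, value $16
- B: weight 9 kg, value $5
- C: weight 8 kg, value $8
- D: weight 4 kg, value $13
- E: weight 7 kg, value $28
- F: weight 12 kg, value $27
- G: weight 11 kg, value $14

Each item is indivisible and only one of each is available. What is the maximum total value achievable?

Check high-value combinations within 13 kg:
- D+E: weight 4+7=11, value 13+28=41
- E: weight 7, value 28
- F: weight 12, value 27
Best: $41.

$41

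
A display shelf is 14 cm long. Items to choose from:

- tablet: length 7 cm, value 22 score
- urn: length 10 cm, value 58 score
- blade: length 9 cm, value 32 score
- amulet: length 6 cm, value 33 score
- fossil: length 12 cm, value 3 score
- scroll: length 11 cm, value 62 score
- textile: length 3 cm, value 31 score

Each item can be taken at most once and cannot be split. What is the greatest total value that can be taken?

93 score

Check high-value combinations within 14 cm:
- scroll+textile: length 11+3=14, value 62+31=93
- urn+textile: length 10+3=13, value 58+31=89
- amulet+textile: length 6+3=9, value 33+31=64
- blade+textile: length 9+3=12, value 32+31=63
Best: 93 score.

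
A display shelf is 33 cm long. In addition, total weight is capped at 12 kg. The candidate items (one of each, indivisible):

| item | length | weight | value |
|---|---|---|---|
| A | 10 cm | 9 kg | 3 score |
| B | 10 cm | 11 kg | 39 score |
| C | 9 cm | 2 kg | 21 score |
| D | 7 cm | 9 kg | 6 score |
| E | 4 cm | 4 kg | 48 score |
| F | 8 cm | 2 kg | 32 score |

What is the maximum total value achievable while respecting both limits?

Feasible sets respecting both limits:
- C+E+F: length 21, weight 8, value 101
- E+F: length 12, weight 6, value 80
- C+E: length 13, weight 6, value 69
Best: 101 score.

101 score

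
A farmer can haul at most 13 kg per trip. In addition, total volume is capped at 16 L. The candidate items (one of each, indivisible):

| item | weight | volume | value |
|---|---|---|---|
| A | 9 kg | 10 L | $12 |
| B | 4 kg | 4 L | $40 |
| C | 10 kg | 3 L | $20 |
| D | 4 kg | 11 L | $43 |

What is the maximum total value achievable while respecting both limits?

Feasible sets respecting both limits:
- B+D: weight 8, volume 15, value 83
- A+B: weight 13, volume 14, value 52
- D: weight 4, volume 11, value 43
- B: weight 4, volume 4, value 40
Best: $83.

$83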